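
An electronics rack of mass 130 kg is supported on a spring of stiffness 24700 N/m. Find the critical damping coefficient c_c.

c_c = 2√(k·m) = 2√(24700 × 130) = 2 × 1792 = 3584 N·s/m.

3580 N·s/m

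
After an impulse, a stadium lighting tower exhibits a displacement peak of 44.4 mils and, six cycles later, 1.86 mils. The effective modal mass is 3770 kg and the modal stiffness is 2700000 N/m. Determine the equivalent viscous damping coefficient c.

16900 N·s/m

Logarithmic decrement δ = (1/n)·ln(x₀/x_n) = (1/6)·ln(44.4/1.86) = (1/6)·ln(23.87) = 0.5288.
ζ = δ/√(4π² + δ²) = 0.5288/√(39.48 + 0.280) = 0.5288/6.305 = 0.08386.
c = ζ · 2√(km) = 0.08386 × 2√(2700000 × 3770) = 0.08386 × 201800 = 16920 N·s/m.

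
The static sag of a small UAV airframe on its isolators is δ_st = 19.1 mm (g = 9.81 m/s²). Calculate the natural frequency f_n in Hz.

ω_n = √(g/δ_st) = √(9.81/0.0191) = √513.6 = 22.66 rad/s.
f_n = ω_n/(2π) = 22.66/6.283 = 3.607 Hz.

3.61 Hz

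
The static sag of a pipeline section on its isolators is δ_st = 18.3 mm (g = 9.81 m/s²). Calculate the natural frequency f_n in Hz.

ω_n = √(g/δ_st) = √(9.81/0.0183) = √536.1 = 23.15 rad/s.
f_n = ω_n/(2π) = 23.15/6.283 = 3.685 Hz.

3.68 Hz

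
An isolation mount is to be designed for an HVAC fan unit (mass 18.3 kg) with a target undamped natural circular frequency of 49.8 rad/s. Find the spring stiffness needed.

45400 N/m

k = m·ω_n² = 18.3 × 49.80² = 18.3 × 2480 = 45380 N/m.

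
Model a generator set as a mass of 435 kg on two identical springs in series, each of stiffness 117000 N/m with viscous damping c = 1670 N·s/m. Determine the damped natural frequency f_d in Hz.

Series springs: 1/k_eq = 2/117000, so k_eq = 117000/2 = 58500 N/m.
ω_n = √(k_eq/m) = √(58500/435) = 11.60 rad/s.
Critical damping c_c = 2√(k_eq·m) = 2√(58500 × 435) = 10090 N·s/m, so ζ = c/c_c = 1670/10090 = 0.1655.
ω_d = ω_n√(1 − ζ²) = 11.60 × √(1 − 0.0274) = 11.44 rad/s.
f_d = ω_d/(2π) = 1.820 Hz.

1.82 Hz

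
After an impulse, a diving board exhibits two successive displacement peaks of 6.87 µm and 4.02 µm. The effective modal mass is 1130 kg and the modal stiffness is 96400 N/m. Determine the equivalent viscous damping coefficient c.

Logarithmic decrement δ = (1/n)·ln(x₀/x_n) = (1/1)·ln(6.87/4.02) = (1/1)·ln(1.709) = 0.5359.
ζ = δ/√(4π² + δ²) = 0.5359/√(39.48 + 0.287) = 0.5359/6.306 = 0.08498.
c = ζ · 2√(km) = 0.08498 × 2√(96400 × 1130) = 0.08498 × 20870 = 1774 N·s/m.

1770 N·s/m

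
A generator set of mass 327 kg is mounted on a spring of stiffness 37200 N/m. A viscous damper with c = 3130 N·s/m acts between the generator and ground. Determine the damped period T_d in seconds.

0.659 s

ω_n = √(k/m) = √(37200/327) = 10.67 rad/s.
Critical damping c_c = 2√(k·m) = 2√(37200 × 327) = 6975 N·s/m, so ζ = c/c_c = 3130/6975 = 0.4487.
ω_d = ω_n√(1 − ζ²) = 10.67 × √(1 − 0.201) = 9.532 rad/s.
T_d = 2π/ω_d = 0.6592 s.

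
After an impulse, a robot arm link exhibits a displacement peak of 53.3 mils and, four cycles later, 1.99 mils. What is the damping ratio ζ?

0.130

Logarithmic decrement δ = (1/n)·ln(x₀/x_n) = (1/4)·ln(53.3/1.99) = (1/4)·ln(26.78) = 0.8220.
ζ = δ/√(4π² + δ²) = 0.8220/√(39.48 + 0.676) = 0.8220/6.337 = 0.1297.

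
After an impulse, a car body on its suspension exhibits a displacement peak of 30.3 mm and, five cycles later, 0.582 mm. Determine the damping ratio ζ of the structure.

Logarithmic decrement δ = (1/n)·ln(x₀/x_n) = (1/5)·ln(30.3/0.582) = (1/5)·ln(52.06) = 0.7905.
ζ = δ/√(4π² + δ²) = 0.7905/√(39.48 + 0.625) = 0.7905/6.333 = 0.1248.

0.125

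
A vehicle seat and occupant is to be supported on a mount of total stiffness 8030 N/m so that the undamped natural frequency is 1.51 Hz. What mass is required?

89.2 kg

ω_n = 2πf_n = 2π × 1.51 = 9.488 rad/s.
m = k/ω_n² = 8030/9.488² = 8030/90.01 = 89.21 kg.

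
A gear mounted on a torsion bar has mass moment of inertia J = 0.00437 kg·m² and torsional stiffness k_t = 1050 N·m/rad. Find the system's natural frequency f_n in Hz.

ω_n = √(k_t/J) = √(1050/0.00437) = √240300 = 490.2 rad/s.
f_n = ω_n/(2π) = 490.2/6.283 = 78.01 Hz.

78.0 Hz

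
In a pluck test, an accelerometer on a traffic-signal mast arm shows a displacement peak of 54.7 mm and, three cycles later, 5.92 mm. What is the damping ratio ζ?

0.117

Logarithmic decrement δ = (1/n)·ln(x₀/x_n) = (1/3)·ln(54.7/5.92) = (1/3)·ln(9.240) = 0.7412.
ζ = δ/√(4π² + δ²) = 0.7412/√(39.48 + 0.549) = 0.7412/6.327 = 0.1171.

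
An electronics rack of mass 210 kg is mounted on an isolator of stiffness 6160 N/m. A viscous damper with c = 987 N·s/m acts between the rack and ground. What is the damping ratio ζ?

ω_n = √(k/m) = √(6160/210) = 5.416 rad/s.
Critical damping c_c = 2√(k·m) = 2√(6160 × 210) = 2275 N·s/m, so ζ = c/c_c = 987/2275 = 0.4339.

0.434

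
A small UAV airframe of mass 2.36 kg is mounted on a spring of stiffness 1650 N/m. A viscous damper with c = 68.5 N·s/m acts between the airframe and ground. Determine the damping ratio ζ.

0.549

ω_n = √(k/m) = √(1650/2.36) = 26.44 rad/s.
Critical damping c_c = 2√(k·m) = 2√(1650 × 2.36) = 124.8 N·s/m, so ζ = c/c_c = 68.5/124.8 = 0.5489.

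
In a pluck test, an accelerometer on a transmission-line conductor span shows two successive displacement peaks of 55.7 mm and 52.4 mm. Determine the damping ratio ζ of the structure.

0.00972

Logarithmic decrement δ = (1/n)·ln(x₀/x_n) = (1/1)·ln(55.7/52.4) = (1/1)·ln(1.063) = 0.06107.
ζ = δ/√(4π² + δ²) = 0.06107/√(39.48 + 0.00373) = 0.06107/6.283 = 0.009720.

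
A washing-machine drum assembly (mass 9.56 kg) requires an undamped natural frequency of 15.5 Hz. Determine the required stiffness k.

90700 N/m

ω_n = 2πf_n = 2π × 15.5 = 97.39 rad/s.
k = m·ω_n² = 9.56 × 97.39² = 9.56 × 9485 = 90670 N/m.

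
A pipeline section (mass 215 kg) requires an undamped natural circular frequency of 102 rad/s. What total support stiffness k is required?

2240000 N/m

k = m·ω_n² = 215 × 102.0² = 215 × 10400 = 2237000 N/m.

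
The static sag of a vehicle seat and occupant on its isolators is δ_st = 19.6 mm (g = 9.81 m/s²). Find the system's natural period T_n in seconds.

ω_n = √(g/δ_st) = √(9.81/0.0196) = √500.5 = 22.37 rad/s.
T_n = 2π/ω_n = 6.283/22.37 = 0.2808 s.

0.281 s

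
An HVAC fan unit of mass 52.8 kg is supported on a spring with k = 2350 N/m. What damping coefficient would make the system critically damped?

704 N·s/m

c_c = 2√(k·m) = 2√(2350 × 52.8) = 2 × 352.2 = 704.5 N·s/m.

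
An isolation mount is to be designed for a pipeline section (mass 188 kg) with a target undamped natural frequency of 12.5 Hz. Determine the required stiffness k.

1160000 N/m

ω_n = 2πf_n = 2π × 12.5 = 78.54 rad/s.
k = m·ω_n² = 188 × 78.54² = 188 × 6169 = 1160000 N/m.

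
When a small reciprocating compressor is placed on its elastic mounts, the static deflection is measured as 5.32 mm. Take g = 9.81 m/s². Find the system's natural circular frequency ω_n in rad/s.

42.9 rad/s

ω_n = √(g/δ_st) = √(9.81/0.00532) = √1844 = 42.94 rad/s.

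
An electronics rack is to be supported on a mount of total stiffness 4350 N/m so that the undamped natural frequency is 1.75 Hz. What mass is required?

ω_n = 2πf_n = 2π × 1.75 = 11.00 rad/s.
m = k/ω_n² = 4350/11.00² = 4350/120.9 = 35.98 kg.

36.0 kg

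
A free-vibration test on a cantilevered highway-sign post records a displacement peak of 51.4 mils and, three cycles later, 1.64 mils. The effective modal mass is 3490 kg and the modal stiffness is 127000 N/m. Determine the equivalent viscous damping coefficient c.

Logarithmic decrement δ = (1/n)·ln(x₀/x_n) = (1/3)·ln(51.4/1.64) = (1/3)·ln(31.34) = 1.148.
ζ = δ/√(4π² + δ²) = 1.148/√(39.48 + 1.32) = 1.148/6.387 = 0.1798.
c = ζ · 2√(km) = 0.1798 × 2√(127000 × 3490) = 0.1798 × 42110 = 7570 N·s/m.

7570 N·s/m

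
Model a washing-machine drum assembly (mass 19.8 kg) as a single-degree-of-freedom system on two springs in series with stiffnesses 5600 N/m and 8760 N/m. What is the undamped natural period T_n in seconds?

0.478 s

Series springs: 1/k_eq = 1/5600 + 1/8760 = 0.0002927, so k_eq = 3416 N/m.
ω_n = √(k_eq/m) = √(3416/19.8) = √172.5 = 13.14 rad/s.
T_n = 2π/ω_n = 6.283/13.14 = 0.4783 s.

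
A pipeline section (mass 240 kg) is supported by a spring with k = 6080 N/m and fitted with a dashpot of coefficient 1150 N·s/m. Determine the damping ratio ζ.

0.476

ω_n = √(k/m) = √(6080/240) = 5.033 rad/s.
Critical damping c_c = 2√(k·m) = 2√(6080 × 240) = 2416 N·s/m, so ζ = c/c_c = 1150/2416 = 0.4760.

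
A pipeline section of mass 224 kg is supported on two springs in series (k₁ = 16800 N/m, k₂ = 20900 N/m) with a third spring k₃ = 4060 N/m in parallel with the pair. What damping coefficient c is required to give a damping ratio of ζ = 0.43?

Series pair: k_s = k₁k₂/(k₁+k₂) = (16800)(20900)/(16800 + 20900) = 9314 N/m. In parallel with k₃: k_eq = 9314 + 4060 = 13370 N/m.
c_c = 2√(k_eq·m) = 2√(13370 × 224) = 3462 N·s/m.
c = ζ·c_c = 0.43 × 3462 = 1488 N·s/m.

1490 N·s/m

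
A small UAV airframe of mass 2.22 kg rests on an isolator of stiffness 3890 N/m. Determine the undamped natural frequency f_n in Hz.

6.66 Hz

ω_n = √(k/m) = √(3890/2.22) = √1752 = 41.86 rad/s.
f_n = ω_n/(2π) = 41.86/6.283 = 6.662 Hz.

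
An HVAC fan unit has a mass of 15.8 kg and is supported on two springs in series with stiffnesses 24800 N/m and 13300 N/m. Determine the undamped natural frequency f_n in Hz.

3.73 Hz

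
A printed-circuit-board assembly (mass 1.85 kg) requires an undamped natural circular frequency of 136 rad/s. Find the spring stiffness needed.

k = m·ω_n² = 1.85 × 136.0² = 1.85 × 18500 = 34220 N/m.

34200 N/m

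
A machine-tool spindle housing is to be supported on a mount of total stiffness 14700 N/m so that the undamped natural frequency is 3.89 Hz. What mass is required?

24.6 kg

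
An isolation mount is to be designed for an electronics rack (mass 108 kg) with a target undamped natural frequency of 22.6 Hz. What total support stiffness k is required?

ω_n = 2πf_n = 2π × 22.6 = 142.0 rad/s.
k = m·ω_n² = 108 × 142.0² = 108 × 20160 = 2178000 N/m.

2180000 N/m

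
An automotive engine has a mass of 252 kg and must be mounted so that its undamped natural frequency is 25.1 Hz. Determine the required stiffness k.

ω_n = 2πf_n = 2π × 25.1 = 157.7 rad/s.
k = m·ω_n² = 252 × 157.7² = 252 × 24870 = 6268000 N/m.

6270000 N/m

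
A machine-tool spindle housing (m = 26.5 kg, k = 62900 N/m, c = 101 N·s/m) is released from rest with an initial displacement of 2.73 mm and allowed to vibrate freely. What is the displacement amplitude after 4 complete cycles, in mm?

1.02 mm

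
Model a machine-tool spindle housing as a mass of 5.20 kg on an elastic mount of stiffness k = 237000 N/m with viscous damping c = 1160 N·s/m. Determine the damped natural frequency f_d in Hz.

29.0 Hz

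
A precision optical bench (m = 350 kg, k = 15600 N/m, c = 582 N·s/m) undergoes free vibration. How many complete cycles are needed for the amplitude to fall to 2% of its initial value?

ζ = c/(2√(km)) = 582/(2√(15600 × 350)) = 582/4673 = 0.1245.
Logarithmic decrement δ = 2πζ/√(1 − ζ²) = 2π × 0.1245/√(1 − 0.0155) = 0.7886.
x_n/x₀ = e^(−nδ) ≤ 0.02; take ln: n ≥ ln(1/0.02)/δ = 3.912/0.7886 = 4.961.
So 5 complete cycles are required.

5 cycles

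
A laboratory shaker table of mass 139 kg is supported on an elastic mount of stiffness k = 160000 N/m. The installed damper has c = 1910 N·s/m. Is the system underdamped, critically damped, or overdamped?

underdamped

c_c = 2√(k·m) = 9432 N·s/m; ζ = c/c_c = 1910/9432 = 0.203.
Since ζ < 1 the system is underdamped.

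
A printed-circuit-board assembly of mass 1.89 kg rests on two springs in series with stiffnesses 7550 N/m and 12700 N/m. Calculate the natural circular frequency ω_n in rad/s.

50.1 rad/s

Series springs: 1/k_eq = 1/7550 + 1/12700 = 0.0002112, so k_eq = 4735 N/m.
ω_n = √(k_eq/m) = √(4735/1.89) = √2505 = 50.05 rad/s.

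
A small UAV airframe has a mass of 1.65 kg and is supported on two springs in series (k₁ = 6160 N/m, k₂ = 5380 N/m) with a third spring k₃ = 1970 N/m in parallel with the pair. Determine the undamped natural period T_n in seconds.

Series pair: k_s = k₁k₂/(k₁+k₂) = (6160)(5380)/(6160 + 5380) = 2872 N/m. In parallel with k₃: k_eq = 2872 + 1970 = 4842 N/m.
ω_n = √(k_eq/m) = √(4842/1.65) = √2934 = 54.17 rad/s.
T_n = 2π/ω_n = 6.283/54.17 = 0.1160 s.

0.116 s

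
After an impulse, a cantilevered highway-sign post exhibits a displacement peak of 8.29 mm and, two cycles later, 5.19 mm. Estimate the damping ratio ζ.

Logarithmic decrement δ = (1/n)·ln(x₀/x_n) = (1/2)·ln(8.29/5.19) = (1/2)·ln(1.597) = 0.2342.
ζ = δ/√(4π² + δ²) = 0.2342/√(39.48 + 0.0548) = 0.2342/6.288 = 0.03724.

0.0372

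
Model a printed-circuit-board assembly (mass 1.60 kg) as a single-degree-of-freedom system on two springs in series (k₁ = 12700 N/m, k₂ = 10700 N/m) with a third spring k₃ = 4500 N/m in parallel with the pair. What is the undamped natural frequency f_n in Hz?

Series pair: k_s = k₁k₂/(k₁+k₂) = (12700)(10700)/(12700 + 10700) = 5807 N/m. In parallel with k₃: k_eq = 5807 + 4500 = 10310 N/m.
ω_n = √(k_eq/m) = √(10310/1.60) = √6442 = 80.26 rad/s.
f_n = ω_n/(2π) = 80.26/6.283 = 12.77 Hz.

12.8 Hz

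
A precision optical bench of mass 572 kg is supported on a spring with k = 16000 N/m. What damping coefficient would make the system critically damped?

c_c = 2√(k·m) = 2√(16000 × 572) = 2 × 3025 = 6050 N·s/m.

6050 N·s/m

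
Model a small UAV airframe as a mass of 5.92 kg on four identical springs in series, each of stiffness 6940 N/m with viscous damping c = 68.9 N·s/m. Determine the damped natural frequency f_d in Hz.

Series springs: 1/k_eq = 4/6940, so k_eq = 6940/4 = 1735 N/m.
ω_n = √(k_eq/m) = √(1735/5.92) = 17.12 rad/s.
Critical damping c_c = 2√(k_eq·m) = 2√(1735 × 5.92) = 202.7 N·s/m, so ζ = c/c_c = 68.9/202.7 = 0.3399.
ω_d = ω_n√(1 − ζ²) = 17.12 × √(1 − 0.116) = 16.10 rad/s.
f_d = ω_d/(2π) = 2.562 Hz.

2.56 Hz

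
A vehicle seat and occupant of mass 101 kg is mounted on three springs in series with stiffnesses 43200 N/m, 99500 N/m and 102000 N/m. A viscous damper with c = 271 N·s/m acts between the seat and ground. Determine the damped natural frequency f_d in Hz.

Series springs: 1/k_eq = 1/43200 + 1/99500 + 1/102000 = 4.300×10^-5, so k_eq = 23250 N/m.
ω_n = √(k_eq/m) = √(23250/101) = 15.17 rad/s.
Critical damping c_c = 2√(k_eq·m) = 2√(23250 × 101) = 3065 N·s/m, so ζ = c/c_c = 271/3065 = 0.08841.
ω_d = ω_n√(1 − ζ²) = 15.17 × √(1 − 0.00782) = 15.11 rad/s.
f_d = ω_d/(2π) = 2.406 Hz.

2.41 Hz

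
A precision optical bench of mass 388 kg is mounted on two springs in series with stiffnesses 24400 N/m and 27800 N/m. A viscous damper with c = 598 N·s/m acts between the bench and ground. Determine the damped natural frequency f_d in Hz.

0.913 Hz

Series springs: 1/k_eq = 1/24400 + 1/27800 = 7.695×10^-5, so k_eq = 12990 N/m.
ω_n = √(k_eq/m) = √(12990/388) = 5.787 rad/s.
Critical damping c_c = 2√(k_eq·m) = 2√(12990 × 388) = 4491 N·s/m, so ζ = c/c_c = 598/4491 = 0.1332.
ω_d = ω_n√(1 − ζ²) = 5.787 × √(1 − 0.0177) = 5.736 rad/s.
f_d = ω_d/(2π) = 0.9129 Hz.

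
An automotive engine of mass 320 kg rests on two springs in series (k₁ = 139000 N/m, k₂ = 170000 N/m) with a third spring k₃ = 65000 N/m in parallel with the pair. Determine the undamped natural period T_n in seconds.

Series pair: k_s = k₁k₂/(k₁+k₂) = (139000)(170000)/(139000 + 170000) = 76470 N/m. In parallel with k₃: k_eq = 76470 + 65000 = 141500 N/m.
ω_n = √(k_eq/m) = √(141500/320) = √442.1 = 21.03 rad/s.
T_n = 2π/ω_n = 6.283/21.03 = 0.2988 s.

0.299 s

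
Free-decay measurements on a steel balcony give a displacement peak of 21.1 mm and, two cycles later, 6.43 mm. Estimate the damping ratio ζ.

Logarithmic decrement δ = (1/n)·ln(x₀/x_n) = (1/2)·ln(21.1/6.43) = (1/2)·ln(3.281) = 0.5941.
ζ = δ/√(4π² + δ²) = 0.5941/√(39.48 + 0.353) = 0.5941/6.311 = 0.09414.

0.0941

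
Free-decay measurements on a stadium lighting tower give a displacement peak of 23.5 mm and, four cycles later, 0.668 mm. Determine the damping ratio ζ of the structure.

0.140

Logarithmic decrement δ = (1/n)·ln(x₀/x_n) = (1/4)·ln(23.5/0.668) = (1/4)·ln(35.18) = 0.8901.
ζ = δ/√(4π² + δ²) = 0.8901/√(39.48 + 0.792) = 0.8901/6.346 = 0.1403.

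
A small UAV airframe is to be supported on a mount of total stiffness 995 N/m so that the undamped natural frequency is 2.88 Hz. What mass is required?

3.04 kg

ω_n = 2πf_n = 2π × 2.88 = 18.10 rad/s.
m = k/ω_n² = 995/18.10² = 995/327.4 = 3.039 kg.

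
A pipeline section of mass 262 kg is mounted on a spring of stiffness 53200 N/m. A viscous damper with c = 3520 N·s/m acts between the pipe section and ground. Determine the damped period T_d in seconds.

ω_n = √(k/m) = √(53200/262) = 14.25 rad/s.
Critical damping c_c = 2√(k·m) = 2√(53200 × 262) = 7467 N·s/m, so ζ = c/c_c = 3520/7467 = 0.4714.
ω_d = ω_n√(1 − ζ²) = 14.25 × √(1 − 0.222) = 12.57 rad/s.
T_d = 2π/ω_d = 0.5000 s.

0.500 s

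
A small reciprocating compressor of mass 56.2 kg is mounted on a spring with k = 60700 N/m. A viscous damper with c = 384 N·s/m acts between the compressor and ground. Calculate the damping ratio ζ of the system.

ω_n = √(k/m) = √(60700/56.2) = 32.86 rad/s.
Critical damping c_c = 2√(k·m) = 2√(60700 × 56.2) = 3694 N·s/m, so ζ = c/c_c = 384/3694 = 0.1040.

0.104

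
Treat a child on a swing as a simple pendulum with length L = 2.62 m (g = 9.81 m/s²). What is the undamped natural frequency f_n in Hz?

For a simple pendulum ω_n = √(g/L) = √(9.81/2.62) = √3.744 = 1.935 rad/s.
f_n = ω_n/(2π) = 1.935/6.283 = 0.3080 Hz.

0.308 Hz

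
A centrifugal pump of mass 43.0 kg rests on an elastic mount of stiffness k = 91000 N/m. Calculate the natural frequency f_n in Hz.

7.32 Hz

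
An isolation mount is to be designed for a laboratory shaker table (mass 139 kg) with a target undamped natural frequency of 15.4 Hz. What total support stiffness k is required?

1300000 N/m

ω_n = 2πf_n = 2π × 15.4 = 96.76 rad/s.
k = m·ω_n² = 139 × 96.76² = 139 × 9363 = 1301000 N/m.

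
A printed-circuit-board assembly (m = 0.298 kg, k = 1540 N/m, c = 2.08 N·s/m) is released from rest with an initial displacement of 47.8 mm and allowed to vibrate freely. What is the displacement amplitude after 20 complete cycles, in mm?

0.106 mm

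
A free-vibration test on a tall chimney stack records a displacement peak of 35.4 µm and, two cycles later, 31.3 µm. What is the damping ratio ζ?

0.00980

Logarithmic decrement δ = (1/n)·ln(x₀/x_n) = (1/2)·ln(35.4/31.3) = (1/2)·ln(1.131) = 0.06155.
ζ = δ/√(4π² + δ²) = 0.06155/√(39.48 + 0.00379) = 0.06155/6.283 = 0.009795.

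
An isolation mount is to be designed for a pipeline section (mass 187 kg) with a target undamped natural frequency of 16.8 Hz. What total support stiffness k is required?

ω_n = 2πf_n = 2π × 16.8 = 105.6 rad/s.
k = m·ω_n² = 187 × 105.6² = 187 × 11140 = 2084000 N/m.

2080000 N/m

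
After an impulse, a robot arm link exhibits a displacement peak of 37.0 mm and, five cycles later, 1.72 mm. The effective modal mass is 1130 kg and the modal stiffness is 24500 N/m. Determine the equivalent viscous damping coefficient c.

Logarithmic decrement δ = (1/n)·ln(x₀/x_n) = (1/5)·ln(37.0/1.72) = (1/5)·ln(21.51) = 0.6137.
ζ = δ/√(4π² + δ²) = 0.6137/√(39.48 + 0.377) = 0.6137/6.313 = 0.09721.
c = ζ · 2√(km) = 0.09721 × 2√(24500 × 1130) = 0.09721 × 10520 = 1023 N·s/m.

1020 N·s/m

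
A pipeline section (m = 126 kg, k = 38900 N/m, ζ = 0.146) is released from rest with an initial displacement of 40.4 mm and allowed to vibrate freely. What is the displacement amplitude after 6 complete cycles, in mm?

0.155 mm

Logarithmic decrement δ = 2πζ/√(1 − ζ²) = 2π × 0.1460/√(1 − 0.0213) = 0.9273.
After n cycles, x_n/x₀ = e^(−nδ), so x_6 = 40.4 × e^(−6 × 0.9273) = 40.4 × 0.003835 = 0.1549 mm.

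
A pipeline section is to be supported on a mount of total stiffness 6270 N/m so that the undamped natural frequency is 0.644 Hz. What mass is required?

383 kg

ω_n = 2πf_n = 2π × 0.644 = 4.046 rad/s.
m = k/ω_n² = 6270/4.046² = 6270/16.37 = 382.9 kg.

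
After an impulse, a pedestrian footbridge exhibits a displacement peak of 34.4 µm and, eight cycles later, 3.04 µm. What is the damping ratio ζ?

Logarithmic decrement δ = (1/n)·ln(x₀/x_n) = (1/8)·ln(34.4/3.04) = (1/8)·ln(11.32) = 0.3033.
ζ = δ/√(4π² + δ²) = 0.3033/√(39.48 + 0.0920) = 0.3033/6.291 = 0.04821.

0.0482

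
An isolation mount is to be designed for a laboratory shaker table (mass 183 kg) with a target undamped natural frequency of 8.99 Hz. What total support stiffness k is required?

ω_n = 2πf_n = 2π × 8.99 = 56.49 rad/s.
k = m·ω_n² = 183 × 56.49² = 183 × 3191 = 583900 N/m.

584000 N/m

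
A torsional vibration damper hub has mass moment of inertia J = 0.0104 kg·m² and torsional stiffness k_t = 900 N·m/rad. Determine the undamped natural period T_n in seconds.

ω_n = √(k_t/J) = √(900/0.0104) = √86540 = 294.2 rad/s.
T_n = 2π/ω_n = 6.283/294.2 = 0.02136 s.

0.0214 s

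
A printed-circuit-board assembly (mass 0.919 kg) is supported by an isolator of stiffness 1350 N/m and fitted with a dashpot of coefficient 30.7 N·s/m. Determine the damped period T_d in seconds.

0.182 s

ω_n = √(k/m) = √(1350/0.919) = 38.33 rad/s.
Critical damping c_c = 2√(k·m) = 2√(1350 × 0.919) = 70.45 N·s/m, so ζ = c/c_c = 30.7/70.45 = 0.4358.
ω_d = ω_n√(1 − ζ²) = 38.33 × √(1 − 0.190) = 34.50 rad/s.
T_d = 2π/ω_d = 0.1821 s.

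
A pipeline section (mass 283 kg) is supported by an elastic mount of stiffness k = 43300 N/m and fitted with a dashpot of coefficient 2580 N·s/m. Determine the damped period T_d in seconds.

ω_n = √(k/m) = √(43300/283) = 12.37 rad/s.
Critical damping c_c = 2√(k·m) = 2√(43300 × 283) = 7001 N·s/m, so ζ = c/c_c = 2580/7001 = 0.3685.
ω_d = ω_n√(1 − ζ²) = 12.37 × √(1 − 0.136) = 11.50 rad/s.
T_d = 2π/ω_d = 0.5464 s.

0.546 s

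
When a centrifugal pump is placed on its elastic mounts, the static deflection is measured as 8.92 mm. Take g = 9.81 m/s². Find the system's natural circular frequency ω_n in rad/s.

ω_n = √(g/δ_st) = √(9.81/0.00892) = √1100 = 33.16 rad/s.

33.2 rad/s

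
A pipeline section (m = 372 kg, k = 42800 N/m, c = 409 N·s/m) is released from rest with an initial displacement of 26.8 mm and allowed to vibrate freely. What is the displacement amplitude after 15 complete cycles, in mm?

ζ = c/(2√(km)) = 409/(2√(42800 × 372)) = 409/7980 = 0.05125.
Logarithmic decrement δ = 2πζ/√(1 − ζ²) = 2π × 0.05125/√(1 − 0.00263) = 0.3224.
After n cycles, x_n/x₀ = e^(−nδ), so x_15 = 26.8 × e^(−15 × 0.3224) = 26.8 × 0.007934 = 0.2126 mm.

0.213 mm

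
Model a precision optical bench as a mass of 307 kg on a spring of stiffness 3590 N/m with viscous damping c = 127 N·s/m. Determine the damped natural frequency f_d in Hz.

0.543 Hz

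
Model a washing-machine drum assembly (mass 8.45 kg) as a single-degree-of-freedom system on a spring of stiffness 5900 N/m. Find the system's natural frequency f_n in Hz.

4.21 Hz

ω_n = √(k/m) = √(5900/8.45) = √698.2 = 26.42 rad/s.
f_n = ω_n/(2π) = 26.42/6.283 = 4.206 Hz.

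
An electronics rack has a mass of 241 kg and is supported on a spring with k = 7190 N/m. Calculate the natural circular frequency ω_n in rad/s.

ω_n = √(k/m) = √(7190/241) = √29.83 = 5.462 rad/s.

5.46 rad/s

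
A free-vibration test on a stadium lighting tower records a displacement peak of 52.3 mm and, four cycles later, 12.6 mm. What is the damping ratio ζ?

0.0565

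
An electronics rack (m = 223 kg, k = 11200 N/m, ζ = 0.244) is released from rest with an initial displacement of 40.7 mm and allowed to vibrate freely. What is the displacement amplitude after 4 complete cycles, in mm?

Logarithmic decrement δ = 2πζ/√(1 − ζ²) = 2π × 0.2440/√(1 − 0.0595) = 1.581.
After n cycles, x_n/x₀ = e^(−nδ), so x_4 = 40.7 × e^(−4 × 1.581) = 40.7 × 0.001794 = 0.07300 mm.

0.0730 mm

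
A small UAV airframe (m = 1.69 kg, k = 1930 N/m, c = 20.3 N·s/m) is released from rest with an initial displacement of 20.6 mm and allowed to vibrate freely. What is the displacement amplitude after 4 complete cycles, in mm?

0.220 mm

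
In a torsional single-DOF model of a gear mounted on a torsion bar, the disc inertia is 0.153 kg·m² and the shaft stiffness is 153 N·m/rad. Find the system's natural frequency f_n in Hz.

ω_n = √(k_t/J) = √(153/0.153) = √1000 = 31.62 rad/s.
f_n = ω_n/(2π) = 31.62/6.283 = 5.033 Hz.

5.03 Hz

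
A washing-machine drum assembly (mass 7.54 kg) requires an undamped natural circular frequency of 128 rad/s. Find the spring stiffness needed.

k = m·ω_n² = 7.54 × 128.0² = 7.54 × 16380 = 123500 N/m.

124000 N/m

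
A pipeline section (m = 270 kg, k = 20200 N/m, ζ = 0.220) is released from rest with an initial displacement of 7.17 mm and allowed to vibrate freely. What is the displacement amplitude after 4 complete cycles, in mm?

Logarithmic decrement δ = 2πζ/√(1 − ζ²) = 2π × 0.2200/√(1 − 0.0484) = 1.417.
After n cycles, x_n/x₀ = e^(−nδ), so x_4 = 7.17 × e^(−4 × 1.417) = 7.17 × 0.003455 = 0.02477 mm.

0.0248 mm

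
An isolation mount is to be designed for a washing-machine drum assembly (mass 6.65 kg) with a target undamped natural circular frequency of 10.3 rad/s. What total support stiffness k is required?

k = m·ω_n² = 6.65 × 10.30² = 6.65 × 106.1 = 705.5 N/m.

705 N/m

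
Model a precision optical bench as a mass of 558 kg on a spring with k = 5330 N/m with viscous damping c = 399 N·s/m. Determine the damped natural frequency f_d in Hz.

0.489 Hz

ω_n = √(k/m) = √(5330/558) = 3.091 rad/s.
Critical damping c_c = 2√(k·m) = 2√(5330 × 558) = 3449 N·s/m, so ζ = c/c_c = 399/3449 = 0.1157.
ω_d = ω_n√(1 − ζ²) = 3.091 × √(1 − 0.0134) = 3.070 rad/s.
f_d = ω_d/(2π) = 0.4886 Hz.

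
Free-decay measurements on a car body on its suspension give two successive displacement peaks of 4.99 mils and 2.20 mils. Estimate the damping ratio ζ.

0.129

Logarithmic decrement δ = (1/n)·ln(x₀/x_n) = (1/1)·ln(4.99/2.20) = (1/1)·ln(2.268) = 0.8190.
ζ = δ/√(4π² + δ²) = 0.8190/√(39.48 + 0.671) = 0.8190/6.336 = 0.1293.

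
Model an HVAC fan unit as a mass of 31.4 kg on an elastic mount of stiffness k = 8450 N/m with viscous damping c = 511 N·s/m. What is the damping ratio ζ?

ω_n = √(k/m) = √(8450/31.4) = 16.40 rad/s.
Critical damping c_c = 2√(k·m) = 2√(8450 × 31.4) = 1030 N·s/m, so ζ = c/c_c = 511/1030 = 0.4960.

0.496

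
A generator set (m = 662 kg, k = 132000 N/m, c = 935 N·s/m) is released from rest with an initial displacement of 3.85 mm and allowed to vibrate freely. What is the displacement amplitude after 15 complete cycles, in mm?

ζ = c/(2√(km)) = 935/(2√(132000 × 662)) = 935/18700 = 0.05001.
Logarithmic decrement δ = 2πζ/√(1 − ζ²) = 2π × 0.05001/√(1 − 0.00250) = 0.3146.
After n cycles, x_n/x₀ = e^(−nδ), so x_15 = 3.85 × e^(−15 × 0.3146) = 3.85 × 0.008921 = 0.03435 mm.

0.0343 mm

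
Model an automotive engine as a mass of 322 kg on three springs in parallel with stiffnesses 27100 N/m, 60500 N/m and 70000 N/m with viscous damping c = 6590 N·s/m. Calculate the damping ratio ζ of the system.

0.463

Parallel springs add: k_eq = 27100 + 60500 + 70000 = 157600 N/m.
ω_n = √(k_eq/m) = √(157600/322) = 22.12 rad/s.
Critical damping c_c = 2√(k_eq·m) = 2√(157600 × 322) = 14250 N·s/m, so ζ = c/c_c = 6590/14250 = 0.4625.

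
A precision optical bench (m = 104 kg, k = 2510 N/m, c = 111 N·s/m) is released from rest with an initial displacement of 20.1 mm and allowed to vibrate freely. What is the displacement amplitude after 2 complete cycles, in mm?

ζ = c/(2√(km)) = 111/(2√(2510 × 104)) = 111/1022 = 0.1086.
Logarithmic decrement δ = 2πζ/√(1 − ζ²) = 2π × 0.1086/√(1 − 0.0118) = 0.6866.
After n cycles, x_n/x₀ = e^(−nδ), so x_2 = 20.1 × e^(−2 × 0.6866) = 20.1 × 0.2533 = 5.091 mm.

5.09 mm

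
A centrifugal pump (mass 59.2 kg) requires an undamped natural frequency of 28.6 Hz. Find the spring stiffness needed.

ω_n = 2πf_n = 2π × 28.6 = 179.7 rad/s.
k = m·ω_n² = 59.2 × 179.7² = 59.2 × 32290 = 1912000 N/m.

1910000 N/m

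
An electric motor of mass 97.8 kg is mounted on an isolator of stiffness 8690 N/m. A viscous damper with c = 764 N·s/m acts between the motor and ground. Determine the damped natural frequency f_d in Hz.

ω_n = √(k/m) = √(8690/97.8) = 9.426 rad/s.
Critical damping c_c = 2√(k·m) = 2√(8690 × 97.8) = 1844 N·s/m, so ζ = c/c_c = 764/1844 = 0.4144.
ω_d = ω_n√(1 − ζ²) = 9.426 × √(1 − 0.172) = 8.579 rad/s.
f_d = ω_d/(2π) = 1.365 Hz.

1.37 Hz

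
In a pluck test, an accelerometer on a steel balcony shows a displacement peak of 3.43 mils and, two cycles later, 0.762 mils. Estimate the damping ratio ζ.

0.119

Logarithmic decrement δ = (1/n)·ln(x₀/x_n) = (1/2)·ln(3.43/0.762) = (1/2)·ln(4.501) = 0.7522.
ζ = δ/√(4π² + δ²) = 0.7522/√(39.48 + 0.566) = 0.7522/6.328 = 0.1189.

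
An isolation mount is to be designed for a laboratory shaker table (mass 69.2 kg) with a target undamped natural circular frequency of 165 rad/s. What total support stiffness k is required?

k = m·ω_n² = 69.2 × 165.0² = 69.2 × 27220 = 1884000 N/m.

1880000 N/m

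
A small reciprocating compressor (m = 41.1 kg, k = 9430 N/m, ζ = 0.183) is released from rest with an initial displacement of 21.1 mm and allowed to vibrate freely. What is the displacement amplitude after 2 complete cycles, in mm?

2.03 mm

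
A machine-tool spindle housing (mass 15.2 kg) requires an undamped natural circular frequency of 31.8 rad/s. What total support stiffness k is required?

k = m·ω_n² = 15.2 × 31.80² = 15.2 × 1011 = 15370 N/m.

15400 N/m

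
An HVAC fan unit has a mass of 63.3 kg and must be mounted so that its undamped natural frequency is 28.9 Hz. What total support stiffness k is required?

ω_n = 2πf_n = 2π × 28.9 = 181.6 rad/s.
k = m·ω_n² = 63.3 × 181.6² = 63.3 × 32970 = 2087000 N/m.

2090000 N/m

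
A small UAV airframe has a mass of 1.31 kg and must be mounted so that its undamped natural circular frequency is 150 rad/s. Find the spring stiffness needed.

29500 N/m

k = m·ω_n² = 1.31 × 150.0² = 1.31 × 22500 = 29480 N/m.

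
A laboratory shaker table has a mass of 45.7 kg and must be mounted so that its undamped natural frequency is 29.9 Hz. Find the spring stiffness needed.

1610000 N/m

ω_n = 2πf_n = 2π × 29.9 = 187.9 rad/s.
k = m·ω_n² = 45.7 × 187.9² = 45.7 × 35290 = 1613000 N/m.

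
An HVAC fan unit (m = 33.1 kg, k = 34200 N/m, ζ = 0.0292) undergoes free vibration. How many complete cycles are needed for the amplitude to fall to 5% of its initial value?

17 cycles

Logarithmic decrement δ = 2πζ/√(1 − ζ²) = 2π × 0.02920/√(1 − 0.000853) = 0.1835.
x_n/x₀ = e^(−nδ) ≤ 0.05; take ln: n ≥ ln(1/0.05)/δ = 2.996/0.1835 = 16.32.
So 17 complete cycles are required.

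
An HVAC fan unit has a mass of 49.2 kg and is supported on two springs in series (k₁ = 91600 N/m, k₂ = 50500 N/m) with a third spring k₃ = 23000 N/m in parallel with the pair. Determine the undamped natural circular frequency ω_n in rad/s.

33.6 rad/s

Series pair: k_s = k₁k₂/(k₁+k₂) = (91600)(50500)/(91600 + 50500) = 32550 N/m. In parallel with k₃: k_eq = 32550 + 23000 = 55550 N/m.
ω_n = √(k_eq/m) = √(55550/49.2) = √1129 = 33.60 rad/s.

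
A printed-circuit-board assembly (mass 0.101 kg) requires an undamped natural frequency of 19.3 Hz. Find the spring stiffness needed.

ω_n = 2πf_n = 2π × 19.3 = 121.3 rad/s.
k = m·ω_n² = 0.101 × 121.3² = 0.101 × 14710 = 1485 N/m.

1490 N/m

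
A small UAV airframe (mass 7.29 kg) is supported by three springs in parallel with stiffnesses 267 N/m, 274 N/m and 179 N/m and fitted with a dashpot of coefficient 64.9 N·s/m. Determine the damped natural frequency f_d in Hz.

Parallel springs add: k_eq = 267 + 274 + 179 = 720.0 N/m.
ω_n = √(k_eq/m) = √(720.0/7.29) = 9.938 rad/s.
Critical damping c_c = 2√(k_eq·m) = 2√(720.0 × 7.29) = 144.9 N·s/m, so ζ = c/c_c = 64.9/144.9 = 0.4479.
ω_d = ω_n√(1 − ζ²) = 9.938 × √(1 − 0.201) = 8.885 rad/s.
f_d = ω_d/(2π) = 1.414 Hz.

1.41 Hz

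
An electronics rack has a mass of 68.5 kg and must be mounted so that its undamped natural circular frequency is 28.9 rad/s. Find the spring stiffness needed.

57200 N/m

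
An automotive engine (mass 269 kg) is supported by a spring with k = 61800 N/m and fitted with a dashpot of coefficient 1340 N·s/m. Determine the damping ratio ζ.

0.164

ω_n = √(k/m) = √(61800/269) = 15.16 rad/s.
Critical damping c_c = 2√(k·m) = 2√(61800 × 269) = 8155 N·s/m, so ζ = c/c_c = 1340/8155 = 0.1643.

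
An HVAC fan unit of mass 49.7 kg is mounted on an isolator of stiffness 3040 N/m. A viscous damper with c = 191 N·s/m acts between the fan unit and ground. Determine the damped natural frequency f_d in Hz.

ω_n = √(k/m) = √(3040/49.7) = 7.821 rad/s.
Critical damping c_c = 2√(k·m) = 2√(3040 × 49.7) = 777.4 N·s/m, so ζ = c/c_c = 191/777.4 = 0.2457.
ω_d = ω_n√(1 − ζ²) = 7.821 × √(1 − 0.0604) = 7.581 rad/s.
f_d = ω_d/(2π) = 1.207 Hz.

1.21 Hz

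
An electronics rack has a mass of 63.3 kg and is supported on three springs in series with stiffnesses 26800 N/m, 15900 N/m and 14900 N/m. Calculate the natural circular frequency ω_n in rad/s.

9.72 rad/s

Series springs: 1/k_eq = 1/26800 + 1/15900 + 1/14900 = 0.0001673, so k_eq = 5977 N/m.
ω_n = √(k_eq/m) = √(5977/63.3) = √94.42 = 9.717 rad/s.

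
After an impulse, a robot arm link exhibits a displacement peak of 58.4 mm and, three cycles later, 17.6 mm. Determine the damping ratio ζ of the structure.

0.0635

Logarithmic decrement δ = (1/n)·ln(x₀/x_n) = (1/3)·ln(58.4/17.6) = (1/3)·ln(3.318) = 0.3998.
ζ = δ/√(4π² + δ²) = 0.3998/√(39.48 + 0.160) = 0.3998/6.296 = 0.06350.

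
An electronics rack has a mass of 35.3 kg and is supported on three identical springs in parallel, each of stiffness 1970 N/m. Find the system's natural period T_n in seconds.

0.486 s

Parallel springs add: k_eq = 3 × 1970 = 5910 N/m.
ω_n = √(k_eq/m) = √(5910/35.3) = √167.4 = 12.94 rad/s.
T_n = 2π/ω_n = 6.283/12.94 = 0.4856 s.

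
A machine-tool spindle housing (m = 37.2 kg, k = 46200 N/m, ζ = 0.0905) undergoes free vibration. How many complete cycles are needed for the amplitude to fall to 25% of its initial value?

3 cycles

Logarithmic decrement δ = 2πζ/√(1 − ζ²) = 2π × 0.09050/√(1 − 0.00819) = 0.5710.
x_n/x₀ = e^(−nδ) ≤ 0.25; take ln: n ≥ ln(1/0.25)/δ = 1.386/0.5710 = 2.428.
So 3 complete cycles are required.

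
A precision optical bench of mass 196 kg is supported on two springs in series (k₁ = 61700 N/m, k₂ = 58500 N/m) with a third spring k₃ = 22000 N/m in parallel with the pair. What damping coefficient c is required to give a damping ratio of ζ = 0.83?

5300 N·s/m

Series pair: k_s = k₁k₂/(k₁+k₂) = (61700)(58500)/(61700 + 58500) = 30030 N/m. In parallel with k₃: k_eq = 30030 + 22000 = 52030 N/m.
c_c = 2√(k_eq·m) = 2√(52030 × 196) = 6387 N·s/m.
c = ζ·c_c = 0.83 × 6387 = 5301 N·s/m.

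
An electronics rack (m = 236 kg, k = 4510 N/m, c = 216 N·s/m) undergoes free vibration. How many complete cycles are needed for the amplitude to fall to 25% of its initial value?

ζ = c/(2√(km)) = 216/(2√(4510 × 236)) = 216/2063 = 0.1047.
Logarithmic decrement δ = 2πζ/√(1 − ζ²) = 2π × 0.1047/√(1 − 0.0110) = 0.6614.
x_n/x₀ = e^(−nδ) ≤ 0.25; take ln: n ≥ ln(1/0.25)/δ = 1.386/0.6614 = 2.096.
So 3 complete cycles are required.

3 cycles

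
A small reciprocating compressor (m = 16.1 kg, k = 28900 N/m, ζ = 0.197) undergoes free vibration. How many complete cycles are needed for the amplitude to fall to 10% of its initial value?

2 cycles

Logarithmic decrement δ = 2πζ/√(1 − ζ²) = 2π × 0.1970/√(1 − 0.0388) = 1.263.
x_n/x₀ = e^(−nδ) ≤ 0.1; take ln: n ≥ ln(1/0.1)/δ = 2.303/1.263 = 1.824.
So 2 complete cycles are required.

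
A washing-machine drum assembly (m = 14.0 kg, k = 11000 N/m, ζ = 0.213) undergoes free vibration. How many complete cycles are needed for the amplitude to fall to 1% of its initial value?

4 cycles

Logarithmic decrement δ = 2πζ/√(1 − ζ²) = 2π × 0.2130/√(1 − 0.0454) = 1.370.
x_n/x₀ = e^(−nδ) ≤ 0.01; take ln: n ≥ ln(1/0.01)/δ = 4.605/1.370 = 3.362.
So 4 complete cycles are required.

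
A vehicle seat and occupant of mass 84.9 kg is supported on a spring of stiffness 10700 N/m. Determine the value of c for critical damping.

c_c = 2√(k·m) = 2√(10700 × 84.9) = 2 × 953.1 = 1906 N·s/m.

1910 N·s/m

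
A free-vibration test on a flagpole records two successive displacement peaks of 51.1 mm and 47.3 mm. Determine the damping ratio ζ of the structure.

0.0123

Logarithmic decrement δ = (1/n)·ln(x₀/x_n) = (1/1)·ln(51.1/47.3) = (1/1)·ln(1.080) = 0.07727.
ζ = δ/√(4π² + δ²) = 0.07727/√(39.48 + 0.00597) = 0.07727/6.284 = 0.01230.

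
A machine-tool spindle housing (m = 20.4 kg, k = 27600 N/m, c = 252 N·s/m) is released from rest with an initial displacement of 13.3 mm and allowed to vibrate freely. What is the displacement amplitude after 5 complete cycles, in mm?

ζ = c/(2√(km)) = 252/(2√(27600 × 20.4)) = 252/1501 = 0.1679.
Logarithmic decrement δ = 2πζ/√(1 − ζ²) = 2π × 0.1679/√(1 − 0.0282) = 1.070.
After n cycles, x_n/x₀ = e^(−nδ), so x_5 = 13.3 × e^(−5 × 1.070) = 13.3 × 0.004742 = 0.06307 mm.

0.0631 mm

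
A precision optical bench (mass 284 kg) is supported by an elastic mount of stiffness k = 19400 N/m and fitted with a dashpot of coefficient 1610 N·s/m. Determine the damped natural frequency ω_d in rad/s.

7.76 rad/s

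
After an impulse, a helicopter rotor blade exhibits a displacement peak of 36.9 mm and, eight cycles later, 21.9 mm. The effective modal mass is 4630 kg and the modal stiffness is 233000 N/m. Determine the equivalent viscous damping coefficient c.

Logarithmic decrement δ = (1/n)·ln(x₀/x_n) = (1/8)·ln(36.9/21.9) = (1/8)·ln(1.685) = 0.06522.
ζ = δ/√(4π² + δ²) = 0.06522/√(39.48 + 0.00425) = 0.06522/6.284 = 0.01038.
c = ζ · 2√(km) = 0.01038 × 2√(233000 × 4630) = 0.01038 × 65690 = 681.8 N·s/m.

682 N·s/m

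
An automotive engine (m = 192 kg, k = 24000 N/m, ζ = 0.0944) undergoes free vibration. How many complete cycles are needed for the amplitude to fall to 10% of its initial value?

4 cycles

Logarithmic decrement δ = 2πζ/√(1 − ζ²) = 2π × 0.09440/√(1 − 0.00891) = 0.5958.
x_n/x₀ = e^(−nδ) ≤ 0.1; take ln: n ≥ ln(1/0.1)/δ = 2.303/0.5958 = 3.865.
So 4 complete cycles are required.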